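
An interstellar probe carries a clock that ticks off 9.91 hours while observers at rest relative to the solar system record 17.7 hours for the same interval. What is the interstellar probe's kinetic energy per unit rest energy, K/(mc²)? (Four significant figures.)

0.7861

From Δt = γΔτ: γ = 17.7/9.91 = 1.78607.
Since K = (γ−1)mc², K/(mc²) = 1.78607 − 1 = 0.7861.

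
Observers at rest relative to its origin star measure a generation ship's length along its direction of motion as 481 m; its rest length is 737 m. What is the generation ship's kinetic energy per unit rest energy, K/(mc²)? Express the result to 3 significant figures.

0.532

γ = L₀/L = 737/481 = 1.53222.
Since K = (γ−1)mc², K/(mc²) = 1.53222 − 1 = 0.532.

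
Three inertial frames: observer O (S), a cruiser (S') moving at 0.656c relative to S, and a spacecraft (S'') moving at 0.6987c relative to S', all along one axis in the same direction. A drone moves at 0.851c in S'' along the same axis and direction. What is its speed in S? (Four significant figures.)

0.9941c

Compose velocities in two stages. Stage 1 (into S'): u₁ = (0.851+0.6987)/(1+0.851×0.6987) = 0.97185.
Stage 2 (into S): u = (0.97185+0.656)/(1+0.97185×0.656) = 0.99409, so the speed is 0.9941c.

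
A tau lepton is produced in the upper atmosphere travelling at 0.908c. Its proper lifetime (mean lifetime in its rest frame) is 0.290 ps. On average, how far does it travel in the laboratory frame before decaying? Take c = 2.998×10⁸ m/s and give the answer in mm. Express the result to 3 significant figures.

With β = 0.908, γ = 1/√(1 − 0.908²) = 1/√0.175536 = 2.3868.
Lab-frame lifetime: Δt = γτ = 2.3868 × 0.290 ps = 0.69217 ps.
Distance: d = vΔt = 0.908 × 2.998×10⁸ m/s × 6.9217×10^-13 s = 1.88×10^-4 m = 0.188 mm.

0.188 mm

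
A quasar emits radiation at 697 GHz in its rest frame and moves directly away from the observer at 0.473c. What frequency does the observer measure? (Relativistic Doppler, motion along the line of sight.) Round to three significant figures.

Relativistic Doppler (source moving away): f_obs = f_src · √((1−β)/(1+β)).
With β = 0.473: factor = √(0.527/1.473) = 0.59814.
f_obs = 697 × 0.59814 = 417 GHz.

417 GHz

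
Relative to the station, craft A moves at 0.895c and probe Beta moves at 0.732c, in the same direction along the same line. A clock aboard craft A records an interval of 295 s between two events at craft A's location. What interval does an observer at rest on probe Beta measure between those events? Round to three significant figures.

The velocity of craft A relative to probe Beta is (0.895 − 0.732)c / (1 − 0.895×0.732) = 0.47266c; relative speed 0.47266c.
At |u| = 0.47266c, γ = (1 − 0.223407)^(−1/2) = 1.1348.
The clock on craft A records proper time, so probe Beta measures Δt = γΔτ = 1.1348 × 295 = 335 s.

335 s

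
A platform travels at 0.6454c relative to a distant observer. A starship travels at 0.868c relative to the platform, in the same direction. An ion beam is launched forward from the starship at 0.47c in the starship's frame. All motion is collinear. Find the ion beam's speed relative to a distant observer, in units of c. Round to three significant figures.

Compose velocities in two stages. Stage 1 (into S'): u₁ = (0.47+0.868)/(1+0.47×0.868) = 0.95031.
Stage 2 (into S): u = (0.95031+0.6454)/(1+0.95031×0.6454) = 0.98908, so the speed is 0.989c.

0.989c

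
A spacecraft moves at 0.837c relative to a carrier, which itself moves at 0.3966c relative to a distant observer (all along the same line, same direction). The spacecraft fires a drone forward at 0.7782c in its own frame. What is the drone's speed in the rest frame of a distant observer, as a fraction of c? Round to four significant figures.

Apply u = (u'+v)/(1+u'v) twice. Drone in the carrier frame: (0.7782+0.837)/(1+0.7782·0.837) = 1.6152/1.6513534 = 0.97811c.
That velocity, transformed to the rest frame of a distant observer: (0.97811+0.3966)/(1+0.97811·0.3966) = 1.37471/1.387918426 = 0.99048c.

0.9905c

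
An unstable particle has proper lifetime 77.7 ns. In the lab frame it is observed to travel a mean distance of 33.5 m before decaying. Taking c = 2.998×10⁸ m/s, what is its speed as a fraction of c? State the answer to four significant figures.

0.8210c

Let x = d/(cτ) = 33.50 m / (2.998×10⁸ m/s × 7.770×10^-8 s) = 1.4381. Since d = βγcτ, x = βγ = β/√(1−β²).
Solving: β² = x²/(1+x²) = 2.06813/3.06813 = 0.674069, so β = 0.8210.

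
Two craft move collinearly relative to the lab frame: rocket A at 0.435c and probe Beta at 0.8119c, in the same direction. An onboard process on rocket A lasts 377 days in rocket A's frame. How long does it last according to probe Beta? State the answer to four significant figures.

The velocity of rocket A relative to probe Beta is (0.435 − 0.8119)c / (1 − 0.435×0.8119) = −0.58269c; relative speed 0.58269c.
At |u| = 0.58269c, γ = (1 − 0.339528)^(−1/2) = 1.2305.
Rocket A's interval is proper; time dilation gives Δt_B = γΔτ = 1.2305 × 377 days = 463.9 days.

463.9 days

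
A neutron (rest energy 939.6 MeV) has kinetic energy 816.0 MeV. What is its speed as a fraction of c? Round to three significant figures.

0.845c

γ = 1 + K/(mc²) = 1 + 816.0/939.6 = 1.8685.
β = √(1 − 1/γ²) = √(1 − 0.286427) = √0.713573 = 0.845.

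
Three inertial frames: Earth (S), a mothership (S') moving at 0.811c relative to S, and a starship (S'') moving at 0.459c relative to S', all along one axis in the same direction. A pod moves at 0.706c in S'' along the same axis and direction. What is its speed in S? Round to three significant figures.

0.987c

Apply u = (u'+v)/(1+u'v) twice. Pod in the mothership frame: (0.706+0.459)/(1+0.706·0.459) = 1.165/1.324054 = 0.87987c.
That velocity, transformed to the rest frame of Earth: (0.87987+0.811)/(1+0.87987·0.811) = 1.69087/1.71357457 = 0.98675c.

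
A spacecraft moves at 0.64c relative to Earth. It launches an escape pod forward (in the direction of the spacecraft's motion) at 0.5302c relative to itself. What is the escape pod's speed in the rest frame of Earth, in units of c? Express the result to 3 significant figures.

0.874c

In units of c, u = (u' + v)/(1 + u'v) with u' = 0.5302 and v = 0.64.
Numerator: 0.5302 + 0.64 = 1.1702. Denominator: 1 + (0.5302)(0.64) = 1.339328.
u = 1.1702/1.339328 = 0.87372, so the speed is 0.874c.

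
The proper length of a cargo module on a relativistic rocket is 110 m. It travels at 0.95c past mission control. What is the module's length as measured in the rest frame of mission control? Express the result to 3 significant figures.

34.3 m

Lorentz factor: γ = (1 − 0.9025)^(−1/2) = 3.2026.
Length contraction: L = L₀/γ = 110/3.2026 = 34.3 m.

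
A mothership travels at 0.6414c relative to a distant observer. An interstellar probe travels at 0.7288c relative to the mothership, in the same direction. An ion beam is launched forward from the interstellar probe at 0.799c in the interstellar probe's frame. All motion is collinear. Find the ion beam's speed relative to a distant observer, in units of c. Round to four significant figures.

Apply u = (u'+v)/(1+u'v) twice. Ion beam in the mothership frame: (0.799+0.7288)/(1+0.799·0.7288) = 1.5278/1.5823112 = 0.96555c.
That velocity, transformed to the rest frame of a distant observer: (0.96555+0.6414)/(1+0.96555·0.6414) = 1.60695/1.61930377 = 0.99237c.

0.9924c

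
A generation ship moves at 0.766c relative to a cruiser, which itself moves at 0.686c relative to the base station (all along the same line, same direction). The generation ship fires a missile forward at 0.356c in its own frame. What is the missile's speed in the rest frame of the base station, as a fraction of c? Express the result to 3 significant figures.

Apply u = (u'+v)/(1+u'v) twice. Missile in the cruiser frame: (0.356+0.766)/(1+0.356·0.766) = 1.122/1.272696 = 0.88159c.
That velocity, transformed to the rest frame of the base station: (0.88159+0.686)/(1+0.88159·0.686) = 1.56759/1.60477074 = 0.97683c.

0.977c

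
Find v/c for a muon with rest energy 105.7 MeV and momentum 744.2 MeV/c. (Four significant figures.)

0.9901

pc/(mc²) = 744.2/105.7 = 7.0407 = βγ = β/√(1−β²).
So β² = x²/(1 + x²) with x = 7.0407: x² = 49.5715, β² = 49.5715/50.5715 = 0.980226, β = 0.9901.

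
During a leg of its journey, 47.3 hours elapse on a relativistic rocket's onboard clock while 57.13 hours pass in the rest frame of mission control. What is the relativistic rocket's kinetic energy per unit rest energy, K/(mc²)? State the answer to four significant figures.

γ = Δt/Δτ = 57.13/47.3 = 1.20782.
K/(mc²) = γ − 1 = 1.20782 − 1 = 0.2078.

0.2078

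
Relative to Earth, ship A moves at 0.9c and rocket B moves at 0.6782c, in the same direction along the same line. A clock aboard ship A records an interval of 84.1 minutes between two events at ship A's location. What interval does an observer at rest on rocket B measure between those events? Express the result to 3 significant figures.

102 minutes

The velocity of ship A relative to rocket B is (0.9 − 0.6782)c / (1 − 0.9×0.6782) = 0.56927c; relative speed 0.56927c.
γ for this relative speed: γ = 1/√(1 − 0.324068) = 1.2163.
The clock on ship A records proper time, so rocket B measures Δt = γΔτ = 1.2163 × 84.1 = 102 minutes.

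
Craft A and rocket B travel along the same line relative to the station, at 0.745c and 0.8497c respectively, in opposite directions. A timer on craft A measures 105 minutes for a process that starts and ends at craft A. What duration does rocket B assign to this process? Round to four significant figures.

Speed of craft A in rocket B's frame: u = (v_A + v_B)/(1 + v_A v_B/c²) = (0.745 + 0.8497)/(1 + 0.745×0.8497) = 1.5947/1.6330265 = 0.97653; |u| = 0.97653c.
γ for this relative speed: γ = 1/√(1 − 0.953611) = 4.6429.
The clock on craft A records proper time, so rocket B measures Δt = γΔτ = 4.6429 × 105 = 487.5 minutes.

487.5 minutes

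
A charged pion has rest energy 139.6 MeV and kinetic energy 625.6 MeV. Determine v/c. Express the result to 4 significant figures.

K = (γ−1)mc², so γ = 1 + 625.6/139.6 = 5.4814.
Then v/c = √(1 − γ⁻²) = √(1 − 0.0332826) = √0.9667174 = 0.9832.

0.9832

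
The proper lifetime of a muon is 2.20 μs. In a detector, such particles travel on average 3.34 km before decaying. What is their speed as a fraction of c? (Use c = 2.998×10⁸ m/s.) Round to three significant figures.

0.981c

Lab distance = (lab lifetime)·v = γτ·βc, so βγ = d/(cτ) = 3340/(2.998×10⁸ × 2.200×10^-6) = 5.064.
With βγ = 5.064: γ² = 1 + (βγ)² = 26.6441, and β = (βγ)/γ = 5.064/5.16179 = 0.981.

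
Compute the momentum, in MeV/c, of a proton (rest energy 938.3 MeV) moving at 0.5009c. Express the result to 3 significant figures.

β² = 0.25090081, so γ = 1/√0.74909919 = 1.1554.
Momentum: p = γβ·mc = 1.1554 × 0.5009 × 938.3 MeV/c = 543 MeV/c.

543 MeV/c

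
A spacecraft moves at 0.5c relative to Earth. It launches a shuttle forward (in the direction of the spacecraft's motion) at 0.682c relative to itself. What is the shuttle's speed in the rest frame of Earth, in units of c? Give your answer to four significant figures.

In units of c, u = (u' + v)/(1 + u'v) with u' = 0.682 and v = 0.5.
Numerator: 0.682 + 0.5 = 1.182. Denominator: 1 + (0.682)(0.5) = 1.341.
u = 1.182/1.341 = 0.88143, so the speed is 0.8814c.

0.8814c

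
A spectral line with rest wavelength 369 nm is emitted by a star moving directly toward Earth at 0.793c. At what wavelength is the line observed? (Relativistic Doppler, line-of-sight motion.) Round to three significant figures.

Relativistic Doppler for wavelength: λ_obs = λ_src · √((1−β)/(1+β)).
With β = 0.793: factor = √(0.207/1.793) = 0.33978.
λ_obs = 369 × 0.33978 = 125 nm.

125 nm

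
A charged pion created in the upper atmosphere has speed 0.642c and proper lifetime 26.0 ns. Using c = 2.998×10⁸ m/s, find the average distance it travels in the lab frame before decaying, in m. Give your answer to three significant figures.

γ = 1/√(1 − β²) = 1/√(1 − 0.412164) = 1/√0.587836 = 1/0.766705 = 1.3043.
Lab-frame lifetime: Δt = γτ = 1.3043 × 26.0 ns = 33.912 ns.
Distance: d = vΔt = 0.642 × 2.998×10⁸ m/s × 3.3912×10^-8 s = 6.53 m.

6.53 m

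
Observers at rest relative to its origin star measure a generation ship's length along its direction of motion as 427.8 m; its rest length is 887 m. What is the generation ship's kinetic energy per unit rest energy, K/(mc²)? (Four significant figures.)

1.073

γ = L₀/L = 887/427.8 = 2.0734.
Since K = (γ−1)mc², K/(mc²) = 2.0734 − 1 = 1.073.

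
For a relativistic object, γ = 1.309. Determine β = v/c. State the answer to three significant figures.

0.645

β = √(1 − 1/γ²) = √(1 − 1/1.713481) = √0.416393 = 0.645.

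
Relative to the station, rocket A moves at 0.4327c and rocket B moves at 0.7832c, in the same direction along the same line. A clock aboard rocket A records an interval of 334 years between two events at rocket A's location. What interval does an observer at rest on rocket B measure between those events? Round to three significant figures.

Speed of rocket A in rocket B's frame: u = (v_A − v_B)/(1 − v_A v_B/c²) = (0.4327 − 0.7832)/(1 − 0.4327×0.7832) = −0.3505/0.66110936 = −0.53017; |u| = 0.53017c.
γ for this relative speed: γ = 1/√(1 − 0.28108) = 1.1794.
Rocket A's interval is proper; time dilation gives Δt_B = γΔτ = 1.1794 × 334 years = 394 years.

394 years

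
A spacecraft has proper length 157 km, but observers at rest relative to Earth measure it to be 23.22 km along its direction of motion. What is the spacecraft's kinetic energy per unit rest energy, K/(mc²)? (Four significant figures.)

γ = L₀/L = 157/23.22 = 6.76141.
Since K = (γ−1)mc², K/(mc²) = 6.76141 − 1 = 5.761.

5.761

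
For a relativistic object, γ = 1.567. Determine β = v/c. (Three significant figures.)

β = √(1 − 1/γ²) = √(1 − 1/2.455489) = √0.592749 = 0.770.

0.770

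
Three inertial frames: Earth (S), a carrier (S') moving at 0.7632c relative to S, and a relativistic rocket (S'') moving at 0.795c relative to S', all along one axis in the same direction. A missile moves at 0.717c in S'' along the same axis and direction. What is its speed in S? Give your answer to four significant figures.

0.9950c

Apply u = (u'+v)/(1+u'v) twice. Missile in the carrier frame: (0.717+0.795)/(1+0.717·0.795) = 1.512/1.570015 = 0.96305c.
That velocity, transformed to the rest frame of Earth: (0.96305+0.7632)/(1+0.96305·0.7632) = 1.72625/1.73499976 = 0.99496c.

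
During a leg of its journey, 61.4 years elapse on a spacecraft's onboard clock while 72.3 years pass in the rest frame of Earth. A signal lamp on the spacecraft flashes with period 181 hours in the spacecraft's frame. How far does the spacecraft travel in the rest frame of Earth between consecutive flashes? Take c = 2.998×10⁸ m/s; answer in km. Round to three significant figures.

From Δt = γΔτ: γ = 72.3/61.4 = 1.17752.
β = √(1 − 1/γ²) = 0.528. Lab-frame period = γτ = 1.17752×181 hours = 213.13 hours. Distance = βc × γτ = 0.528 × 2.998×10⁸ m/s × 767268 s = 1.2145×10^14 m = 1.21×10^11 km.

1.21×10^11 km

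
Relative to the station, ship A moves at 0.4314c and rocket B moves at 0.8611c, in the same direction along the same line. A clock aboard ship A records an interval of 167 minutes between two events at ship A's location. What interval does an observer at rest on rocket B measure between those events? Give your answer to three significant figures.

Speed of ship A in rocket B's frame: u = (v_A − v_B)/(1 − v_A v_B/c²) = (0.4314 − 0.8611)/(1 − 0.4314×0.8611) = −0.4297/0.62852146 = −0.68367; |u| = 0.68367c.
At |u| = 0.68367c, γ = (1 − 0.467405)^(−1/2) = 1.3703.
The clock on ship A records proper time, so rocket B measures Δt = γΔτ = 1.3703 × 167 = 229 minutes.

229 minutes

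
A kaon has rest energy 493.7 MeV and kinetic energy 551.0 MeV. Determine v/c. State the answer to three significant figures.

K = (γ−1)mc², so γ = 1 + 551.0/493.7 = 2.1161.
Then v/c = √(1 − γ⁻²) = √(1 − 0.22332) = √0.77668 = 0.881.

0.881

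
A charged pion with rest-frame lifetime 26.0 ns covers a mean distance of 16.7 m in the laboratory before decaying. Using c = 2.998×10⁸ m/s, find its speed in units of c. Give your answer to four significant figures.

Lab distance = (lab lifetime)·v = γτ·βc, so βγ = d/(cτ) = 16.70/(2.998×10⁸ × 2.600×10^-8) = 2.1425.
With βγ = 2.1425: γ² = 1 + (βγ)² = 5.59031, and β = (βγ)/γ = 2.1425/2.36438 = 0.9062.

0.9062c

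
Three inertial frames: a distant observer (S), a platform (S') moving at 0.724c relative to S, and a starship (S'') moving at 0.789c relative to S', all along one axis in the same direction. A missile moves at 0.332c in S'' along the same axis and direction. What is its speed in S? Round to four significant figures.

0.9812c

First combine the missile and starship (S''→S'): u₁ = (0.332 + 0.789)/(1 + 0.332×0.789) = 1.121/1.261948 = 0.88831.
Then combine with the platform (S'→S): u = (0.88831 + 0.724)/(1 + 0.88831×0.724) = 1.61231/1.64313644 = 0.98124.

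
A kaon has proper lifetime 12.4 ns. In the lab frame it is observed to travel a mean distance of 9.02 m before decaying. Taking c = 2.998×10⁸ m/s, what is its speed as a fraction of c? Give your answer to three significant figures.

d = βγcτ ⇒ βγ = d/(cτ) = 9.020 m / (3.71752 m) = 2.4263.
β = (βγ)/√(1+(βγ)²) = 2.4263/√6.88693 = 0.925.

0.925c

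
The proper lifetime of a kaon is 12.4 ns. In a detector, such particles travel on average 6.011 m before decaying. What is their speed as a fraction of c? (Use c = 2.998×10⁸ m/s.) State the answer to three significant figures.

d = βγcτ ⇒ βγ = d/(cτ) = 6.011 m / (3.71752 m) = 1.6169.
β = (βγ)/√(1+(βγ)²) = 1.6169/√3.61437 = 0.850.

0.850c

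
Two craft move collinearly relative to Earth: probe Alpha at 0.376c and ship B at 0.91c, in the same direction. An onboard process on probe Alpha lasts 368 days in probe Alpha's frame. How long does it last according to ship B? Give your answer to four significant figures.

630.1 days

The velocity of probe Alpha relative to ship B is (0.376 − 0.91)c / (1 − 0.376×0.91) = −0.81175c; relative speed 0.81175c.
γ for this relative speed: γ = 1/√(1 − 0.658938) = 1.7123.
The clock on probe Alpha records proper time, so ship B measures Δt = γΔτ = 1.7123 × 368 = 630.1 days.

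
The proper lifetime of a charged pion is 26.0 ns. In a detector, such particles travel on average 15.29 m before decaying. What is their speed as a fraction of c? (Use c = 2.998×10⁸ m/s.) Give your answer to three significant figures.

Let x = d/(cτ) = 15.29 m / (2.998×10⁸ m/s × 2.600×10^-8 s) = 1.9616. Since d = βγcτ, x = βγ = β/√(1−β²).
Solving: β² = x²/(1+x²) = 3.84787/4.84787 = 0.793724, so β = 0.891.

0.891c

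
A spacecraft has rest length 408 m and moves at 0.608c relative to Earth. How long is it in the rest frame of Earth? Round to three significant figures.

324 m

With β = 0.608, γ = 1/√(1 − 0.608²) = 1/√0.630336 = 1.2595.
Along the direction of motion the measured length is L₀/γ = 408/1.2595 = 324 m.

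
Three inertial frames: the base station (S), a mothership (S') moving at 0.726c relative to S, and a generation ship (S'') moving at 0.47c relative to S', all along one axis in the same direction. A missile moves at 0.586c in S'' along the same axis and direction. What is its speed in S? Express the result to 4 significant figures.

Apply u = (u'+v)/(1+u'v) twice. Missile in the mothership frame: (0.586+0.47)/(1+0.586·0.47) = 1.056/1.27542 = 0.82796c.
That velocity, transformed to the rest frame of the base station: (0.82796+0.726)/(1+0.82796·0.726) = 1.55396/1.60109896 = 0.97056c.

0.9706c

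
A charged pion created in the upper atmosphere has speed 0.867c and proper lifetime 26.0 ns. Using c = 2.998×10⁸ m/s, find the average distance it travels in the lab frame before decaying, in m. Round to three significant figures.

13.6 m

With β = 0.867, γ = 1/√(1 − 0.867²) = 1/√0.248311 = 2.0068.
Lab-frame lifetime: Δt = γτ = 2.0068 × 26.0 ns = 52.177 ns.
Distance: d = vΔt = 0.867 × 2.998×10⁸ m/s × 5.2177×10^-8 s = 13.6 m.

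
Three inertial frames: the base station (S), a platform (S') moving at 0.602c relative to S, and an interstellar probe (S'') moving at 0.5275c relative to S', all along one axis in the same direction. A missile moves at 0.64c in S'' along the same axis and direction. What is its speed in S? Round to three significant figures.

0.967c

First combine the missile and interstellar probe (S''→S'): u₁ = (0.64 + 0.5275)/(1 + 0.64×0.5275) = 1.1675/1.3376 = 0.87283.
Then combine with the platform (S'→S): u = (0.87283 + 0.602)/(1 + 0.87283×0.602) = 1.47483/1.52544366 = 0.96682.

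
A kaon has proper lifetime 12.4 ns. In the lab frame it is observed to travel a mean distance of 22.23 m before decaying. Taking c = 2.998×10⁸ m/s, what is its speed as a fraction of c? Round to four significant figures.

0.9863c

d = βγcτ ⇒ βγ = d/(cτ) = 22.23 m / (3.71752 m) = 5.9798.
β = (βγ)/√(1+(βγ)²) = 5.9798/√36.758 = 0.9863.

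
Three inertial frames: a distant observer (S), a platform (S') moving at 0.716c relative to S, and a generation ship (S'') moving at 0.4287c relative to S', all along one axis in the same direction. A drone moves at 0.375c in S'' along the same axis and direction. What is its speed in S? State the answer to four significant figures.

0.9416c

Apply u = (u'+v)/(1+u'v) twice. Drone in the platform frame: (0.375+0.4287)/(1+0.375·0.4287) = 0.8037/1.1607625 = 0.69239c.
That velocity, transformed to the rest frame of a distant observer: (0.69239+0.716)/(1+0.69239·0.716) = 1.40839/1.49575124 = 0.94159c.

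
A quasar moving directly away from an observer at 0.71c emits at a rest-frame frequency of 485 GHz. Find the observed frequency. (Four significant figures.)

Relativistic Doppler (source moving away): f_obs = f_src · √((1−β)/(1+β)).
With β = 0.71: factor = √(0.29/1.71) = 0.41181.
f_obs = 485 × 0.41181 = 199.7 GHz.

199.7 GHz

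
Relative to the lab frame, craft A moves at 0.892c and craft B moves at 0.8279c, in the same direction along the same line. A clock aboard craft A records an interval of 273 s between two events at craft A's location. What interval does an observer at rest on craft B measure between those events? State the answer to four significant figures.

Speed of craft A in craft B's frame: u = (v_A − v_B)/(1 − v_A v_B/c²) = (0.892 − 0.8279)/(1 − 0.892×0.8279) = 0.0641/0.2615132 = 0.24511; |u| = 0.24511c.
γ for this relative speed: γ = 1/√(1 − 0.0600789) = 1.0315.
Craft A's interval is proper; time dilation gives Δt_B = γΔτ = 1.0315 × 273 s = 281.6 s.

281.6 s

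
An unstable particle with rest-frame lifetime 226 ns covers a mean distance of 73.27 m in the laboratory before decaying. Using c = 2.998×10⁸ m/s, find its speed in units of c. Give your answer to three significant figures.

0.734c

Let x = d/(cτ) = 73.27 m / (2.998×10⁸ m/s × 2.260×10^-7 s) = 1.0814. Since d = βγcτ, x = βγ = β/√(1−β²).
Solving: β² = x²/(1+x²) = 1.16943/2.16943 = 0.539049, so β = 0.734.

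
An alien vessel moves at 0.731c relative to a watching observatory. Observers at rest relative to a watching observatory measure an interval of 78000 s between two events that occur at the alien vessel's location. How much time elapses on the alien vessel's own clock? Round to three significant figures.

γ = 1/√(1 − β²) = 1/√(1 − 0.534361) = 1/√0.465639 = 1/0.682377 = 1.4655.
The moving clock records proper time: Δτ = Δt/γ = 78000/1.4655 = 53200 s.

53200 s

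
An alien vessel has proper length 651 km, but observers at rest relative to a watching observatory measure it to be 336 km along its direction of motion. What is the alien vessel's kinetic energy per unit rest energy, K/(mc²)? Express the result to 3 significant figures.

Length contraction gives γ = L₀/L = 651/336 = 1.9375.
K/(mc²) = γ − 1 = 1.9375 − 1 = 0.938.

0.938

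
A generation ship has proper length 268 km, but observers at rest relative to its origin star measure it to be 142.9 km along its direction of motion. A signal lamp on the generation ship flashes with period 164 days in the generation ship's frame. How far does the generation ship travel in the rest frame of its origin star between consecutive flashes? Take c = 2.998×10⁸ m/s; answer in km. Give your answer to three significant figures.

6.74×10^12 km

From L = L₀/γ: γ = 268/142.9 = 1.87544.
β = √(1 − 1/γ²) = 0.84598. Lab-frame period = γτ = 1.87544×164 days = 307.57 days. Distance = βc × γτ = 0.84598 × 2.998×10⁸ m/s × 26574048 s = 6.7398×10^15 m = 6.74×10^12 km.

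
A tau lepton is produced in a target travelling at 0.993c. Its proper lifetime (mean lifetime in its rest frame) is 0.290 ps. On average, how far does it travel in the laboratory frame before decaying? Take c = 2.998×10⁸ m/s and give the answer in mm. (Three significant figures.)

γ = 1/√(1 − β²) = 1/√(1 − 0.986049) = 1/√0.013951 = 1/0.118114 = 8.4664.
Lab-frame lifetime: Δt = γτ = 8.4664 × 0.290 ps = 2.4553 ps.
Distance: d = vΔt = 0.993 × 2.998×10⁸ m/s × 2.4553×10^-12 s = 7.31×10^-4 m = 0.731 mm.

0.731 mm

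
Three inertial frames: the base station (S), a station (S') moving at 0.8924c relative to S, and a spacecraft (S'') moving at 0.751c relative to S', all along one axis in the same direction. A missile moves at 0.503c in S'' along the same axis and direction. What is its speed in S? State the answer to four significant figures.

0.9947c

Apply u = (u'+v)/(1+u'v) twice. Missile in the station frame: (0.503+0.751)/(1+0.503·0.751) = 1.254/1.377753 = 0.91018c.
That velocity, transformed to the rest frame of the base station: (0.91018+0.8924)/(1+0.91018·0.8924) = 1.80258/1.812244632 = 0.99467c.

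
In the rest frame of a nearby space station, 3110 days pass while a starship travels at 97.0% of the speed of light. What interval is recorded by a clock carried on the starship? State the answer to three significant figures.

756 days

Lorentz factor: γ = (1 − 0.9409)^(−1/2) = 4.1135.
The moving clock records proper time: Δτ = Δt/γ = 3110/4.1135 = 756 days.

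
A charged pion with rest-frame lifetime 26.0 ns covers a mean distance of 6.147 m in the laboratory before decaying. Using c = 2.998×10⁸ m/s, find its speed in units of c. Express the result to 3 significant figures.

0.619c

Lab distance = (lab lifetime)·v = γτ·βc, so βγ = d/(cτ) = 6.147/(2.998×10⁸ × 2.600×10^-8) = 0.7886.
With βγ = 0.7886: γ² = 1 + (βγ)² = 1.62189, and β = (βγ)/γ = 0.7886/1.27353 = 0.619.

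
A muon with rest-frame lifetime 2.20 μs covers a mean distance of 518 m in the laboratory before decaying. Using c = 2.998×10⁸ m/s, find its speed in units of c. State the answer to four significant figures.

d = βγcτ ⇒ βγ = d/(cτ) = 518.0 m / (659.56 m) = 0.78537.
β = (βγ)/√(1+(βγ)²) = 0.78537/√1.616806 = 0.6177.

0.6177c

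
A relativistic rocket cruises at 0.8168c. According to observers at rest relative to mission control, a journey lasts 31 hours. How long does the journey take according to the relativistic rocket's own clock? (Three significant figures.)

17.9 hours

β² = 0.66716224, so γ = 1/√0.33283776 = 1.7333.
The relativistic rocket's clock runs slow as seen from mission control, so Δτ = Δt/γ = 31/1.7333 = 17.9 hours.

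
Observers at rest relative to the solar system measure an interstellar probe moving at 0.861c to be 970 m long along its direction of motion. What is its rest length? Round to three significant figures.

With β = 0.861, γ = 1/√(1 − 0.861²) = 1/√0.258679 = 1.9662.
Proper length: L₀ = γ·L = 1.9662 × 970 = 1910 m.

1910 m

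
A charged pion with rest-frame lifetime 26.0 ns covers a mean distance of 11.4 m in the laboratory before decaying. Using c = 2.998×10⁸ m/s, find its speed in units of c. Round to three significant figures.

d = βγcτ ⇒ βγ = d/(cτ) = 11.40 m / (7.7948 m) = 1.4625.
β = (βγ)/√(1+(βγ)²) = 1.4625/√3.13891 = 0.825.

0.825c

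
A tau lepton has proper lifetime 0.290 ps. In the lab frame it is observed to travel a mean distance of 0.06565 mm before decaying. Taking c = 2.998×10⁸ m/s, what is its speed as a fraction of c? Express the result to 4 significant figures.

0.6026c

Let x = d/(cτ) = 6.565×10^-5 m / (2.998×10⁸ m/s × 2.900×10^-13 s) = 0.7551. Since d = βγcτ, x = βγ = β/√(1−β²).
Solving: β² = x²/(1+x²) = 0.570176/1.570176 = 0.363129, so β = 0.6026.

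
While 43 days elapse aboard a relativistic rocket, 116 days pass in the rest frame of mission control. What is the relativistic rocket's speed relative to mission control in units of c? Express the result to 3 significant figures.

0.929c

γ = Δt/Δτ = 116/43 = 2.6977.
β = √(1 − 1/γ²) = √(1 − 0.137408) = √0.862592 = 0.929.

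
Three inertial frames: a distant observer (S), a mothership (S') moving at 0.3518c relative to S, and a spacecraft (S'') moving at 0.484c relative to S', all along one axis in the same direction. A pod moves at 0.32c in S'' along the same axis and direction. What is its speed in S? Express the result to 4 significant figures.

Compose velocities in two stages. Stage 1 (into S'): u₁ = (0.32+0.484)/(1+0.32×0.484) = 0.69618.
Stage 2 (into S): u = (0.69618+0.3518)/(1+0.69618×0.3518) = 0.84181, so the speed is 0.8418c.

0.8418c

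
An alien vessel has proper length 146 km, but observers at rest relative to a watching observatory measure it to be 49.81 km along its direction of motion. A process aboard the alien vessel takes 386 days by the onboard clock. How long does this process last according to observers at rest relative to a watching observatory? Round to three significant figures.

Length contraction gives γ = L₀/L = 146/49.81 = 2.93114.
The same γ dilates the second interval: 2.93114 × 386 days = 1130 days.

1130 days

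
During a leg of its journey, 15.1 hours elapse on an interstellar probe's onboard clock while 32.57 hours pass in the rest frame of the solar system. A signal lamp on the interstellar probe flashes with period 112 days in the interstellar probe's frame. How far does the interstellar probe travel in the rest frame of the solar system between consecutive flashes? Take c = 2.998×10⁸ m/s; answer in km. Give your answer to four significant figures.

γ = Δt/Δτ = 32.57/15.1 = 2.15695.
β = √(1 − 1/γ²) = 0.88604. Lab-frame period = γτ = 2.15695×112 days = 241.58 days. Distance = βc × γτ = 0.88604 × 2.998×10⁸ m/s × 20872512 s = 5.5445×10^15 m = 5.544×10^12 km.

5.544×10^12 km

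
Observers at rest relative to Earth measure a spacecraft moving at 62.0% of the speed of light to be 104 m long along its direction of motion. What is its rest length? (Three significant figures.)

133 m

With β = 0.62, γ = 1/√(1 − 0.62²) = 1/√0.6156 = 1.2745.
Proper length: L₀ = γ·L = 1.2745 × 104 = 133 m.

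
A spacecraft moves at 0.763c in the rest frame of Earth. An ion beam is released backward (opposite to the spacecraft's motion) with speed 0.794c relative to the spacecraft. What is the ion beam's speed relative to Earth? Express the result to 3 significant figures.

In units of c, u = (u' + v)/(1 + u'v) with u' = −0.794 and v = 0.763.
Numerator: −0.794 + 0.763 = −0.031. Denominator: 1 + (−0.794)(0.763) = 0.394178.
u = −0.031/0.394178 = −0.078645, so the speed is 0.0786c.

0.0786c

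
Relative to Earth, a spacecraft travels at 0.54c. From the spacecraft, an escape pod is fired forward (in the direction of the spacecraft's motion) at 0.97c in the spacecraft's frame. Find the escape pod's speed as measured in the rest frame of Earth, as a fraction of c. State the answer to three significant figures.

0.991c

In units of c, u = (u' + v)/(1 + u'v) with u' = 0.97 and v = 0.54.
Numerator: 0.97 + 0.54 = 1.51. Denominator: 1 + (0.97)(0.54) = 1.5238.
u = 1.51/1.5238 = 0.99094, so the speed is 0.991c.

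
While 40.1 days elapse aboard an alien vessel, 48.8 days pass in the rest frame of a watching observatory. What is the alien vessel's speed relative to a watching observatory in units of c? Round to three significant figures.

γ = Δt/Δτ = 48.8/40.1 = 1.217.
β = √(1 − 1/γ²) = √(1 − 0.675179) = √0.324821 = 0.570.

0.570c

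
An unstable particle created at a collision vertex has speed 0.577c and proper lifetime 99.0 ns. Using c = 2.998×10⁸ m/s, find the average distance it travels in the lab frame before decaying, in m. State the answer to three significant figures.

Lorentz factor: γ = (1 − 0.332929)^(−1/2) = 1.2244.
Lab-frame lifetime: Δt = γτ = 1.2244 × 99.0 ns = 121.22 ns.
Distance: d = vΔt = 0.577 × 2.998×10⁸ m/s × 1.2122×10^-7 s = 21.0 m.

21.0 m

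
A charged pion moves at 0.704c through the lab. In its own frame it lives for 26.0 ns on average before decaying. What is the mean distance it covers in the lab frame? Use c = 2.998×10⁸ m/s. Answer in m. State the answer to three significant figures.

7.73 m

Lorentz factor: γ = (1 − 0.495616)^(−1/2) = 1.4081.
Lab-frame lifetime: Δt = γτ = 1.4081 × 26.0 ns = 36.611 ns.
Distance: d = vΔt = 0.704 × 2.998×10⁸ m/s × 3.6611×10^-8 s = 7.73 m.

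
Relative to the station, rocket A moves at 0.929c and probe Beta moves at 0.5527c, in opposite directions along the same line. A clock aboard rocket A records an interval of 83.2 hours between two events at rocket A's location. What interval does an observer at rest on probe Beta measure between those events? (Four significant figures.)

The velocity of rocket A relative to probe Beta is (0.929 + 0.5527)c / (1 + 0.929×0.5527) = 0.97902c; relative speed 0.97902c.
At |u| = 0.97902c, γ = (1 − 0.95848)^(−1/2) = 4.9076.
Rocket A's interval is proper; time dilation gives Δt_B = γΔτ = 4.9076 × 83.2 hours = 408.3 hours.

408.3 hours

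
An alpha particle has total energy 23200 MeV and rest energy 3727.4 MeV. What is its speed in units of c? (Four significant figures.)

0.9870c

Total energy E = γmc² gives γ = 23200/3727.4 = 6.2242.
Hence β = √(1 − 1/γ²) = √(1 − 0.0258127) = √0.9741873 = 0.9870.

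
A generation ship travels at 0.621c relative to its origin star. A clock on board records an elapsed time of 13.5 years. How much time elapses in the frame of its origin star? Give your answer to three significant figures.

With β = 0.621, γ = 1/√(1 − 0.621²) = 1/√0.614359 = 1.2758.
The onboard clock measures proper time, so the interval in the rest frame of its origin star is dilated: Δt = γ·Δτ = 1.2758 × 13.5 years = 17.2 years.

17.2 years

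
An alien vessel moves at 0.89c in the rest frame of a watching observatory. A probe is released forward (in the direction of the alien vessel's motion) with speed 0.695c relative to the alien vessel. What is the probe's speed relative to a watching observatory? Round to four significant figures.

Relativistic velocity addition: u = (u' + v)/(1 + u'v/c²), with u' = 0.695c and v = 0.89c.
Numerator: 0.695 + 0.89 = 1.585. Denominator: 1 + (0.695)(0.89) = 1.61855.
u = 1.585/1.61855 = 0.97927, so the speed is 0.9793c.

0.9793c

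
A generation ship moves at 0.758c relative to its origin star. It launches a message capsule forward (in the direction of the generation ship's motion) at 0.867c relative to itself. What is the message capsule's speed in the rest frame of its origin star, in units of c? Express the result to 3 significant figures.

In units of c, u = (u' + v)/(1 + u'v) with u' = 0.867 and v = 0.758.
Numerator: 0.867 + 0.758 = 1.625. Denominator: 1 + (0.867)(0.758) = 1.657186.
u = 1.625/1.657186 = 0.98058, so the speed is 0.981c.

0.981c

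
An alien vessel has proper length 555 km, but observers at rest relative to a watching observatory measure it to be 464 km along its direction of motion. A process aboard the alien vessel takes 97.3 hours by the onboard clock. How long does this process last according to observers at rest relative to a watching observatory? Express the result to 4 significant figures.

116.4 hours

From L = L₀/γ: γ = 555/464 = 1.19612.
The same γ dilates the second interval: 1.19612 × 97.3 hours = 116.4 hours.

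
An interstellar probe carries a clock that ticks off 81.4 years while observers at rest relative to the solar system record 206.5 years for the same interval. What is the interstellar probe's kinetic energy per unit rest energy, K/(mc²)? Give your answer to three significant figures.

From Δt = γΔτ: γ = 206.5/81.4 = 2.53686.
Since K = (γ−1)mc², K/(mc²) = 2.53686 − 1 = 1.54.

1.54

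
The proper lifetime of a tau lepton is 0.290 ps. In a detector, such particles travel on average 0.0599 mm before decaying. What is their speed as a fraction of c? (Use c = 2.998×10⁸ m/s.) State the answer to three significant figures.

0.567c

Lab distance = (lab lifetime)·v = γτ·βc, so βγ = d/(cτ) = 5.990×10^-5/(2.998×10⁸ × 2.900×10^-13) = 0.68897.
With βγ = 0.68897: γ² = 1 + (βγ)² = 1.47468, and β = (βγ)/γ = 0.68897/1.21436 = 0.567.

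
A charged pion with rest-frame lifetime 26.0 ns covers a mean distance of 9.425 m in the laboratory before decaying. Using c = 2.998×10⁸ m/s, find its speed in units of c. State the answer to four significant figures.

d = βγcτ ⇒ βγ = d/(cτ) = 9.425 m / (7.7948 m) = 1.2091.
β = (βγ)/√(1+(βγ)²) = 1.2091/√2.46192 = 0.7706.

0.7706c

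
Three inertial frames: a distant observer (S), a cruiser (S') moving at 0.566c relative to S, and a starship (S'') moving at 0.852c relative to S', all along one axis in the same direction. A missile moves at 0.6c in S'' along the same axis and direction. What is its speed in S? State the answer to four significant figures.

Apply u = (u'+v)/(1+u'v) twice. Missile in the cruiser frame: (0.6+0.852)/(1+0.6·0.852) = 1.452/1.5112 = 0.96083c.
That velocity, transformed to the rest frame of a distant observer: (0.96083+0.566)/(1+0.96083·0.566) = 1.52683/1.54382978 = 0.98899c.

0.9890c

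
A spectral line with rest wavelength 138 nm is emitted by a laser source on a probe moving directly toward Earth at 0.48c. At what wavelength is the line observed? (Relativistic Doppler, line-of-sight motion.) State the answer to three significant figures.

81.8 nm

Relativistic Doppler for wavelength: λ_obs = λ_src · √((1−β)/(1+β)).
With β = 0.48: factor = √(0.52/1.48) = 0.59275.
λ_obs = 138 × 0.59275 = 81.8 nm.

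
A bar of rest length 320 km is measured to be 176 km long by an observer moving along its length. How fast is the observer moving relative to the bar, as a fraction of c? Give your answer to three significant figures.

0.835c

Length contraction gives γ = L₀/L = 320/176 = 1.8182.
β = √(1 − 1/γ²) = √0.697506 = 0.835.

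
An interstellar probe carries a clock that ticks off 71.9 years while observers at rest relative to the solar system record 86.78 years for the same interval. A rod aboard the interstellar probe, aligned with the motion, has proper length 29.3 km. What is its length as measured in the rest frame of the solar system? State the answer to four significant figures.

γ = Δt/Δτ = 86.78/71.9 = 1.20695.
The rod contracts by the same γ: 29.3 km / 1.20695 = 24.28 km.

24.28 km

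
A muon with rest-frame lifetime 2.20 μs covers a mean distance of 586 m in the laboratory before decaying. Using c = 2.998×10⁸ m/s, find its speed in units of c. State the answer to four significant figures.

0.6642c

Lab distance = (lab lifetime)·v = γτ·βc, so βγ = d/(cτ) = 586.0/(2.998×10⁸ × 2.200×10^-6) = 0.88847.
With βγ = 0.88847: γ² = 1 + (βγ)² = 1.789379, and β = (βγ)/γ = 0.88847/1.33768 = 0.6642.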